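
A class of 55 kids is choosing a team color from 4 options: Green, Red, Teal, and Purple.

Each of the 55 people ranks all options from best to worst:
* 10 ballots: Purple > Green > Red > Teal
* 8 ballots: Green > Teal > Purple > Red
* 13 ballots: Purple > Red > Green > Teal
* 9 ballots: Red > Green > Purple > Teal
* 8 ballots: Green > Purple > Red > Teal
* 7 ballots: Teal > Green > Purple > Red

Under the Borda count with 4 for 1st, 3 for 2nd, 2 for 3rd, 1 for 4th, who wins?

Green

Green: 10×3 + 8×4 + 13×2 + 9×3 + 8×4 + 7×3 = 168
Red: 10×2 + 8×1 + 13×3 + 9×4 + 8×2 + 7×1 = 126
Teal: 10×1 + 8×3 + 13×1 + 9×1 + 8×1 + 7×4 = 92
Purple: 10×4 + 8×2 + 13×4 + 9×2 + 8×3 + 7×2 = 164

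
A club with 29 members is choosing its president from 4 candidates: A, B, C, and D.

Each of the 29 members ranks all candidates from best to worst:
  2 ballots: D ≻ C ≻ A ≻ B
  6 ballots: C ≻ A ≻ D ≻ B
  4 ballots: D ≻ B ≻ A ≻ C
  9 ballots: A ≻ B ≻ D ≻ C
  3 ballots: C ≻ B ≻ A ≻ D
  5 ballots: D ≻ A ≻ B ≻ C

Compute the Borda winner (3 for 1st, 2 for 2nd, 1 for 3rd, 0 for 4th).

A

A: 2×1 + 6×2 + 4×1 + 9×3 + 3×1 + 5×2 = 58
B: 2×0 + 6×0 + 4×2 + 9×2 + 3×2 + 5×1 = 37
C: 2×2 + 6×3 + 4×0 + 9×0 + 3×3 + 5×0 = 31
D: 2×3 + 6×1 + 4×3 + 9×1 + 3×0 + 5×3 = 48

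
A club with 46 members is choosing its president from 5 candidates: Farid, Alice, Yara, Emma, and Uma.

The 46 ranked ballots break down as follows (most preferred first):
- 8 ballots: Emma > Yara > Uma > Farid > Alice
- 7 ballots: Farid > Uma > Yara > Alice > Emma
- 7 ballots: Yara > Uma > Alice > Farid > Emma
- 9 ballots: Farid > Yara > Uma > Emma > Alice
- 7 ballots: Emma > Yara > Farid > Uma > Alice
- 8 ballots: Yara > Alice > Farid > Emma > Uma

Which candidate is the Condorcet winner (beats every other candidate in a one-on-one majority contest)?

Yara vs Farid: 30–16
Yara vs Alice: 46–0
Yara vs Emma: 31–15
Yara vs Uma: 39–7
Yara beats every other candidate.

Yara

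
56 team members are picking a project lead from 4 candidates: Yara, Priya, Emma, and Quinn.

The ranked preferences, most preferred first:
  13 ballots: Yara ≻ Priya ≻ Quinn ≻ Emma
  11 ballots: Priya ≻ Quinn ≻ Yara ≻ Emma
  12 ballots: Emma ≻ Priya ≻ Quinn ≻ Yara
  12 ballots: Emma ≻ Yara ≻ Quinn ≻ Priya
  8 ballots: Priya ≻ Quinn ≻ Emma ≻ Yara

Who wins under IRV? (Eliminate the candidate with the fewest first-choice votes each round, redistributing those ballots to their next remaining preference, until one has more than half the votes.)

Round 1: Yara 13, Priya 19, Emma 24, Quinn 0. Quinn eliminated.
Round 2: Yara 13, Priya 19, Emma 24. Yara eliminated.
Round 3: Priya 32, Emma 24. Priya has a majority (≥29).

Priya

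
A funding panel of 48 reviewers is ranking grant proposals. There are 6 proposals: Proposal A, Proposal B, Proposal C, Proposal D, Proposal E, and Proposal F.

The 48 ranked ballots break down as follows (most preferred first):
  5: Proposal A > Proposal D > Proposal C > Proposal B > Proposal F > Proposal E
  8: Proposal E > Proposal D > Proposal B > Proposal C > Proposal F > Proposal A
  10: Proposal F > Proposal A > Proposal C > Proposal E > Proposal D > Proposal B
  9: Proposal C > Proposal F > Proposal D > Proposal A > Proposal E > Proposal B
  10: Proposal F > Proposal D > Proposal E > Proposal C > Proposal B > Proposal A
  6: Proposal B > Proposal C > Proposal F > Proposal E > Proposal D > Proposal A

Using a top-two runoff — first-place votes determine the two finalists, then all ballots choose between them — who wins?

Round 1 first-place votes: Proposal A 5, Proposal B 6, Proposal C 9, Proposal D 0, Proposal E 8, Proposal F 20. Proposal F and Proposal C advance.
Runoff: Proposal F is ranked above Proposal C on 20 ballots, Proposal C above Proposal F on 28.

Proposal C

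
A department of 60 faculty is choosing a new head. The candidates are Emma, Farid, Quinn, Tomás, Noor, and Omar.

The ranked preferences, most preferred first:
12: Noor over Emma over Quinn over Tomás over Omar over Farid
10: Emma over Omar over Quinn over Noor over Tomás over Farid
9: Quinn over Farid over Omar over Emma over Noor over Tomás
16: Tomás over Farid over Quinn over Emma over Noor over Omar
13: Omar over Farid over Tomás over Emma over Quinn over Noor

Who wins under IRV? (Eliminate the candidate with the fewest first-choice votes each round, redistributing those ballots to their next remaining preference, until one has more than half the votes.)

Omar

Round 1: Emma 10, Farid 0, Quinn 9, Tomás 16, Noor 12, Omar 13. Farid eliminated.
Round 2: Emma 10, Quinn 9, Tomás 16, Noor 12, Omar 13. Quinn eliminated.
Round 3: Emma 10, Tomás 16, Noor 12, Omar 22. Emma eliminated.
Round 4: Tomás 16, Noor 12, Omar 32. Omar has a majority (≥31).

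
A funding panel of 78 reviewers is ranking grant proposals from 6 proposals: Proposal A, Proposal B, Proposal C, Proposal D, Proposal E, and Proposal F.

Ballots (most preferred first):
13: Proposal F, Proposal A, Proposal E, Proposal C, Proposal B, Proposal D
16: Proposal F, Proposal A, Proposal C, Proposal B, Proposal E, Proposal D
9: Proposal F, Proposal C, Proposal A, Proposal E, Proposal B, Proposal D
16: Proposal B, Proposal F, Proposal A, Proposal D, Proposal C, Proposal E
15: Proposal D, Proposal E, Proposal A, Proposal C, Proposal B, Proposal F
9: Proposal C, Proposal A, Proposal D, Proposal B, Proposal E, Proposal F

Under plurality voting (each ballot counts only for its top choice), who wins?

Proposal F

First-place votes: Proposal A 0, Proposal B 16, Proposal C 9, Proposal D 15, Proposal E 0, Proposal F 38.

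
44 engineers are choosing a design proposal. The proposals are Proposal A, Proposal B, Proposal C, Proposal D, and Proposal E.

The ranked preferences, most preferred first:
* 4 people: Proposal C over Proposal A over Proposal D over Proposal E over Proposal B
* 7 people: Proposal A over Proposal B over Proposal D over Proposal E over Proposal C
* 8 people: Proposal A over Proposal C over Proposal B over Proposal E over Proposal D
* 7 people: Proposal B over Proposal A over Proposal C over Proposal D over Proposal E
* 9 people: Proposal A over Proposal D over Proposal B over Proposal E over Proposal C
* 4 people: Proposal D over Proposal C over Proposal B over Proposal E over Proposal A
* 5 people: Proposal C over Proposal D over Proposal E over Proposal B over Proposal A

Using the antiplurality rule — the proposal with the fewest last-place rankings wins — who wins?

Last-place votes: Proposal A 9, Proposal B 4, Proposal C 16, Proposal D 8, Proposal E 7.

Proposal B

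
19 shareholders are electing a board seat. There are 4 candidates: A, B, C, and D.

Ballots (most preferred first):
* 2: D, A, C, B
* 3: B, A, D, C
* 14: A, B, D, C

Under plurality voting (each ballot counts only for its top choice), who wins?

First-place votes: A 14, B 3, C 0, D 2.

A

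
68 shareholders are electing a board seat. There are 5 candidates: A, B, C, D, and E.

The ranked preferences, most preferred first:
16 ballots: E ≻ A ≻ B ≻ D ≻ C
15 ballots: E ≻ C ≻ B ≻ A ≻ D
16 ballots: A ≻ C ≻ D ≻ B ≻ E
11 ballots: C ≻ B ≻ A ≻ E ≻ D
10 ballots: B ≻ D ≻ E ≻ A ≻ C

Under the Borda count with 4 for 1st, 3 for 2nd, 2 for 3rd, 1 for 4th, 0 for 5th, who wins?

A

A: 16×3 + 15×1 + 16×4 + 11×2 + 10×1 = 159
B: 16×2 + 15×2 + 16×1 + 11×3 + 10×4 = 151
C: 16×0 + 15×3 + 16×3 + 11×4 + 10×0 = 137
D: 16×1 + 15×0 + 16×2 + 11×0 + 10×3 = 78
E: 16×4 + 15×4 + 16×0 + 11×1 + 10×2 = 155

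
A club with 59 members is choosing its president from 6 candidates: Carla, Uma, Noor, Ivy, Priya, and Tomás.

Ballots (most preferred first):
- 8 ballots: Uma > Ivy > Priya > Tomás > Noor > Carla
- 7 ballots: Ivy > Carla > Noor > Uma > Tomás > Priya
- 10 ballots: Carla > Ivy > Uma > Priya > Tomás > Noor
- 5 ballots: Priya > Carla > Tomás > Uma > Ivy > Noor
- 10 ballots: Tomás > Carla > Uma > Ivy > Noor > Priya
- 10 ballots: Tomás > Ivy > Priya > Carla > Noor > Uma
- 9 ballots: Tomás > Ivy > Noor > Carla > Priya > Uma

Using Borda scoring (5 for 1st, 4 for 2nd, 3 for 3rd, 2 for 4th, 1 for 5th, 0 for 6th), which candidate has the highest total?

Carla: 8×0 + 7×4 + 10×5 + 5×4 + 10×4 + 10×2 + 9×2 = 176
Uma: 8×5 + 7×2 + 10×3 + 5×2 + 10×3 + 10×0 + 9×0 = 124
Noor: 8×1 + 7×3 + 10×0 + 5×0 + 10×1 + 10×1 + 9×3 = 76
Ivy: 8×4 + 7×5 + 10×4 + 5×1 + 10×2 + 10×4 + 9×4 = 208
Priya: 8×3 + 7×0 + 10×2 + 5×5 + 10×0 + 10×3 + 9×1 = 108
Tomás: 8×2 + 7×1 + 10×1 + 5×3 + 10×5 + 10×5 + 9×5 = 193

Ivy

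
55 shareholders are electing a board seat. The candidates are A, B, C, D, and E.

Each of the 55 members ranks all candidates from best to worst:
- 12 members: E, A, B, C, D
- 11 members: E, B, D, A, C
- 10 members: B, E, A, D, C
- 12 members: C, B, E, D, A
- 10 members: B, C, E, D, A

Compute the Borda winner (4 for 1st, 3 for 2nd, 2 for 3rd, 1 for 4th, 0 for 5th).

B

A: 12×3 + 11×1 + 10×2 + 12×0 + 10×0 = 67
B: 12×2 + 11×3 + 10×4 + 12×3 + 10×4 = 173
C: 12×1 + 11×0 + 10×0 + 12×4 + 10×3 = 90
D: 12×0 + 11×2 + 10×1 + 12×1 + 10×1 = 54
E: 12×4 + 11×4 + 10×3 + 12×2 + 10×2 = 166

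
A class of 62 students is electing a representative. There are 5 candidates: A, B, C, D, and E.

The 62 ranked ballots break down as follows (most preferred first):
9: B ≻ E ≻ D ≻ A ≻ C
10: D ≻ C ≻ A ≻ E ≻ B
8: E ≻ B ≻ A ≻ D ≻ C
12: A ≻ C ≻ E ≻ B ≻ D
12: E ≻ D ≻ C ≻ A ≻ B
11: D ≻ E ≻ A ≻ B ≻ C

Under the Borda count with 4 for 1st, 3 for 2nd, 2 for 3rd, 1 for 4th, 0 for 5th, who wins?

E

A: 9×1 + 10×2 + 8×2 + 12×4 + 12×1 + 11×2 = 127
B: 9×4 + 10×0 + 8×3 + 12×1 + 12×0 + 11×1 = 83
C: 9×0 + 10×3 + 8×0 + 12×3 + 12×2 + 11×0 = 90
D: 9×2 + 10×4 + 8×1 + 12×0 + 12×3 + 11×4 = 146
E: 9×3 + 10×1 + 8×4 + 12×2 + 12×4 + 11×3 = 174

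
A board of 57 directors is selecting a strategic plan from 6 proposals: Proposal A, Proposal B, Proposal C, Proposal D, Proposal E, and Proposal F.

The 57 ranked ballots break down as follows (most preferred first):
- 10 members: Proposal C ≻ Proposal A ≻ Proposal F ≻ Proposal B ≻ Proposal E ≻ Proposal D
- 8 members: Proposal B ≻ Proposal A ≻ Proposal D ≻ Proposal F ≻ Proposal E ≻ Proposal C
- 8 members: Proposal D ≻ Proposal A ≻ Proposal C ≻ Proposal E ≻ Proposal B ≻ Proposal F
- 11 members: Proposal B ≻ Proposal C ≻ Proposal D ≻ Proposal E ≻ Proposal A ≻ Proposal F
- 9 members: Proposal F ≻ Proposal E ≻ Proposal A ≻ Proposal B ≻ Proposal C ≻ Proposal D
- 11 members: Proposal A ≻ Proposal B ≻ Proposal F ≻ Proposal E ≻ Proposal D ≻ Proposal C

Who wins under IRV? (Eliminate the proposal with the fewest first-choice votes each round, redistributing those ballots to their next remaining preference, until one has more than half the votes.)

Proposal A

Round 1: Proposal A 11, Proposal B 19, Proposal C 10, Proposal D 8, Proposal E 0, Proposal F 9. Proposal E eliminated.
Round 2: Proposal A 11, Proposal B 19, Proposal C 10, Proposal D 8, Proposal F 9. Proposal D eliminated.
Round 3: Proposal A 19, Proposal B 19, Proposal C 10, Proposal F 9. Proposal F eliminated.
Round 4: Proposal A 28, Proposal B 19, Proposal C 10. Proposal C eliminated.
Round 5: Proposal A 38, Proposal B 19. Proposal A has a majority (≥29).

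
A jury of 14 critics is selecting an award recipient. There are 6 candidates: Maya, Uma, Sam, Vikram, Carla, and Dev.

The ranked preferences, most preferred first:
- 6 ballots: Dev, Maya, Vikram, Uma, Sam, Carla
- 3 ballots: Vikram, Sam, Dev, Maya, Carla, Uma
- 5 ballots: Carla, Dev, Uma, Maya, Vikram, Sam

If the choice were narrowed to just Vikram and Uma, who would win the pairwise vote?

Vikram

Vikram is ranked above Uma on 9 ballots; Uma above Vikram on 5.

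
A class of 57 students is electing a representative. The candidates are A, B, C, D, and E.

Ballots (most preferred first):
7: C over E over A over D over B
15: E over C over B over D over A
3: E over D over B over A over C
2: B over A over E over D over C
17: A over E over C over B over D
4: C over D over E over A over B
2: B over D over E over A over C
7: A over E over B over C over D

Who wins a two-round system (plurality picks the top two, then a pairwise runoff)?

Round 1 first-place votes: A 24, B 4, C 11, D 0, E 18. A and E advance.
Runoff: A is ranked above E on 26 ballots, E above A on 31.

E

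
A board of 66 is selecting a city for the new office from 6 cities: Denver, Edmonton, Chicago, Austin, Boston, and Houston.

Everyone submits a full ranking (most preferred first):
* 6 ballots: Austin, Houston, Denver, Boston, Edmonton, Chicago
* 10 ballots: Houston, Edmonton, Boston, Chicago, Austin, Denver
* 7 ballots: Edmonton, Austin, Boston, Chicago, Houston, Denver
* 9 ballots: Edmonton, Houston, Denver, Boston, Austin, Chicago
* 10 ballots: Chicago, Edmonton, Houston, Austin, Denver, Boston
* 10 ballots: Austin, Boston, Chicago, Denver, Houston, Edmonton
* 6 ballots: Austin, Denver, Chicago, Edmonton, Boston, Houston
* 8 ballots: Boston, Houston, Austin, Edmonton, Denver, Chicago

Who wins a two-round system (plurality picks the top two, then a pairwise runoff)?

Edmonton

Round 1 first-place votes: Denver 0, Edmonton 16, Chicago 10, Austin 22, Boston 8, Houston 10. Austin and Edmonton advance.
Runoff: Austin is ranked above Edmonton on 30 ballots, Edmonton above Austin on 36.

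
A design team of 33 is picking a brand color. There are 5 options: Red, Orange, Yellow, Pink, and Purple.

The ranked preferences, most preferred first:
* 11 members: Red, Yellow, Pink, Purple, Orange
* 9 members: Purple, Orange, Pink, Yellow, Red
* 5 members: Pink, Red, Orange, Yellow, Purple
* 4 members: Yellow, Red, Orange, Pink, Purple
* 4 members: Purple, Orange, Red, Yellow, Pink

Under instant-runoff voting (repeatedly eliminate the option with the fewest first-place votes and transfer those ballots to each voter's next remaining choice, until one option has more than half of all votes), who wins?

Round 1: Red 11, Orange 0, Yellow 4, Pink 5, Purple 13. Orange eliminated.
Round 2: Red 11, Yellow 4, Pink 5, Purple 13. Yellow eliminated.
Round 3: Red 15, Pink 5, Purple 13. Pink eliminated.
Round 4: Red 20, Purple 13. Red has a majority (≥17).

Red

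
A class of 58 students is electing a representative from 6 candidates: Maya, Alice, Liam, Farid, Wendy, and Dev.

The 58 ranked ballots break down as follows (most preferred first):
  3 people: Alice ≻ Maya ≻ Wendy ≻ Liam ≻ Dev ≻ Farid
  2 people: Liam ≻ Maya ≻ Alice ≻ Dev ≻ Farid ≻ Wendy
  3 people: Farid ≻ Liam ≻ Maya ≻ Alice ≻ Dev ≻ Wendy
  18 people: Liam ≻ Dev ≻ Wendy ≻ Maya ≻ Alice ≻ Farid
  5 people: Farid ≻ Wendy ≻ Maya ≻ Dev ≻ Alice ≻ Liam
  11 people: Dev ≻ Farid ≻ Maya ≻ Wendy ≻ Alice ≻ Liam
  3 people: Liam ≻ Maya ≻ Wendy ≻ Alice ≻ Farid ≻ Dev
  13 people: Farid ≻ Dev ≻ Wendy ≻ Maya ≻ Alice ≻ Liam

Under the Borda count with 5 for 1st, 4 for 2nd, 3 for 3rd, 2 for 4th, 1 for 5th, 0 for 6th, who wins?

Dev

Maya: 3×4 + 2×4 + 3×3 + 18×2 + 5×3 + 11×3 + 3×4 + 13×2 = 151
Alice: 3×5 + 2×3 + 3×2 + 18×1 + 5×1 + 11×1 + 3×2 + 13×1 = 80
Liam: 3×2 + 2×5 + 3×4 + 18×5 + 5×0 + 11×0 + 3×5 + 13×0 = 133
Farid: 3×0 + 2×1 + 3×5 + 18×0 + 5×5 + 11×4 + 3×1 + 13×5 = 154
Wendy: 3×3 + 2×0 + 3×0 + 18×3 + 5×4 + 11×2 + 3×3 + 13×3 = 153
Dev: 3×1 + 2×2 + 3×1 + 18×4 + 5×2 + 11×5 + 3×0 + 13×4 = 199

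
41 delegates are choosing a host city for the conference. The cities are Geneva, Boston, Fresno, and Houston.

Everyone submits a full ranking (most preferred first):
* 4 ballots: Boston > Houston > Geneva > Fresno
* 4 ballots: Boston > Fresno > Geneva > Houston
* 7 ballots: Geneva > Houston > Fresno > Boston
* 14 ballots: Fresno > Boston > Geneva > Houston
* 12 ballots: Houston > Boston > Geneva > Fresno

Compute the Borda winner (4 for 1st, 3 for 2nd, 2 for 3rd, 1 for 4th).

Boston

Geneva: 4×2 + 4×2 + 7×4 + 14×2 + 12×2 = 96
Boston: 4×4 + 4×4 + 7×1 + 14×3 + 12×3 = 117
Fresno: 4×1 + 4×3 + 7×2 + 14×4 + 12×1 = 98
Houston: 4×3 + 4×1 + 7×3 + 14×1 + 12×4 = 99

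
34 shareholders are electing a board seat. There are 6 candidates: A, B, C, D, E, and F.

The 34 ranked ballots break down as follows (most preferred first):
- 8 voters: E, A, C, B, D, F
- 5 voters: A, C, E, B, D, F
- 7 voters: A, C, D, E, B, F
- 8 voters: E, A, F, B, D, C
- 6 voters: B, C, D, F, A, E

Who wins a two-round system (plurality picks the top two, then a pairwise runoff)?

A

Round 1 first-place votes: A 12, B 6, C 0, D 0, E 16, F 0. E and A advance.
Runoff: E is ranked above A on 16 ballots, A above E on 18.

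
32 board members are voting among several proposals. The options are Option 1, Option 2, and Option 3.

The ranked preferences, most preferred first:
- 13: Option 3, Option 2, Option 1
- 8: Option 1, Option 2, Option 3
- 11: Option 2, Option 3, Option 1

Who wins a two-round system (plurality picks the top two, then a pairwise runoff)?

Option 2

Round 1 first-place votes: Option 1 8, Option 2 11, Option 3 13. Option 3 and Option 2 advance.
Runoff: Option 3 is ranked above Option 2 on 13 ballots, Option 2 above Option 3 on 19.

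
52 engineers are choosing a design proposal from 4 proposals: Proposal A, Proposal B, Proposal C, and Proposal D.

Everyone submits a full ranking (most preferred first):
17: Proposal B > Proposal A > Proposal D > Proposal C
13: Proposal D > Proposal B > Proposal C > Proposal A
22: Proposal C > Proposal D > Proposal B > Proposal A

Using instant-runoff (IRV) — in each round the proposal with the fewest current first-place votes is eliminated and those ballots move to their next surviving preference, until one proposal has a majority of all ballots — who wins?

Round 1: Proposal A 0, Proposal B 17, Proposal C 22, Proposal D 13. Proposal A eliminated.
Round 2: Proposal B 17, Proposal C 22, Proposal D 13. Proposal D eliminated.
Round 3: Proposal B 30, Proposal C 22. Proposal B has a majority (≥27).

Proposal B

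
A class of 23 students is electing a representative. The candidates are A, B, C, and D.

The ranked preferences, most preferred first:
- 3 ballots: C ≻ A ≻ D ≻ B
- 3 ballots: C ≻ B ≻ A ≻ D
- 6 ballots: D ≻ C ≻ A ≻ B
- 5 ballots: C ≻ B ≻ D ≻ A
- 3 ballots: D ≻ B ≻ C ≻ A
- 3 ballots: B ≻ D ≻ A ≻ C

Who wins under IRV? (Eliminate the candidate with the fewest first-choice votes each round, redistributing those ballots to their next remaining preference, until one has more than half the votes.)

Round 1: A 0, B 3, C 11, D 9. A eliminated.
Round 2: B 3, C 11, D 9. B eliminated.
Round 3: C 11, D 12. D has a majority (≥12).

D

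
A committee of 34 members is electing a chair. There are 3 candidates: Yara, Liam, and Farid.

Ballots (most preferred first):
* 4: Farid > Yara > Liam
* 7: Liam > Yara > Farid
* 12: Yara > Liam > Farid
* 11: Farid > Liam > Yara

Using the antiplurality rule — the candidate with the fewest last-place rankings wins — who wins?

Liam

Last-place votes: Yara 11, Liam 4, Farid 19.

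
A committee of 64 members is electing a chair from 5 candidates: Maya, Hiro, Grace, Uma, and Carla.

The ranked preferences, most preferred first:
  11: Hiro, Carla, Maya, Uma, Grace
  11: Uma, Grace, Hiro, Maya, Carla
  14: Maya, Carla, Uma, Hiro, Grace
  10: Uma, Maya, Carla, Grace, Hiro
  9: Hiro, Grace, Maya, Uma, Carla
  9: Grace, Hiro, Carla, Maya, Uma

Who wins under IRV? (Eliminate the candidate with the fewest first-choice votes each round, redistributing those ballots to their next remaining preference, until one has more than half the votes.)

Uma

Round 1: Maya 14, Hiro 20, Grace 9, Uma 21, Carla 0. Carla eliminated.
Round 2: Maya 14, Hiro 20, Grace 9, Uma 21. Grace eliminated.
Round 3: Maya 14, Hiro 29, Uma 21. Maya eliminated.
Round 4: Hiro 29, Uma 35. Uma has a majority (≥33).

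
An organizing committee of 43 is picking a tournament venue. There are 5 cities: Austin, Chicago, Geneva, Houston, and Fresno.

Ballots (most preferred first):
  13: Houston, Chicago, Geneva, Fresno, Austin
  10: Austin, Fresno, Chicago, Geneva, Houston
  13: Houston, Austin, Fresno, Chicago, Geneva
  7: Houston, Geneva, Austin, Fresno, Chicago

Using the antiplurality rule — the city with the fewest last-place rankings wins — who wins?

Fresno

Last-place votes: Austin 13, Chicago 7, Geneva 13, Houston 10, Fresno 0.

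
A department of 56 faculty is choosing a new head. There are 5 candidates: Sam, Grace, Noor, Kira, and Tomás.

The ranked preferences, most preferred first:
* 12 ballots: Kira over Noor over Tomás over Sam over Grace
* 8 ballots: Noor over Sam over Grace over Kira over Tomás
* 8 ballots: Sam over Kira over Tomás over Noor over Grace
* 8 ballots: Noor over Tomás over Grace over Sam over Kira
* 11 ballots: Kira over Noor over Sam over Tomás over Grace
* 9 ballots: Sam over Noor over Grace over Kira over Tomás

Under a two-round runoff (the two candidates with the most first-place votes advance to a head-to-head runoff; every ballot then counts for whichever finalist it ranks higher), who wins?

Sam

Round 1 first-place votes: Sam 17, Grace 0, Noor 16, Kira 23, Tomás 0. Kira and Sam advance.
Runoff: Kira is ranked above Sam on 23 ballots, Sam above Kira on 33.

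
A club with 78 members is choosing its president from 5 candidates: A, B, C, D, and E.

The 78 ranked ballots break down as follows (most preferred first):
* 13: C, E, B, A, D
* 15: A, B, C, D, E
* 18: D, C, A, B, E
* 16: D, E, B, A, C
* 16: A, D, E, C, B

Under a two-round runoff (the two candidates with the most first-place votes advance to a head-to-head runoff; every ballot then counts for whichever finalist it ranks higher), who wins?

A

Round 1 first-place votes: A 31, B 0, C 13, D 34, E 0. D and A advance.
Runoff: D is ranked above A on 34 ballots, A above D on 44.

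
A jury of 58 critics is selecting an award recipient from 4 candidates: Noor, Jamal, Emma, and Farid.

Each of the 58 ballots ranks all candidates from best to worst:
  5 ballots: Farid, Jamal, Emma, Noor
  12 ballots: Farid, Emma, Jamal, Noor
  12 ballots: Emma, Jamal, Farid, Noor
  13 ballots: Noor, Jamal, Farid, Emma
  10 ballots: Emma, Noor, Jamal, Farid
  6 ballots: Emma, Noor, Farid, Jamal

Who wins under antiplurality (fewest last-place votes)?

Last-place votes: Noor 29, Jamal 6, Emma 13, Farid 10.

Jamal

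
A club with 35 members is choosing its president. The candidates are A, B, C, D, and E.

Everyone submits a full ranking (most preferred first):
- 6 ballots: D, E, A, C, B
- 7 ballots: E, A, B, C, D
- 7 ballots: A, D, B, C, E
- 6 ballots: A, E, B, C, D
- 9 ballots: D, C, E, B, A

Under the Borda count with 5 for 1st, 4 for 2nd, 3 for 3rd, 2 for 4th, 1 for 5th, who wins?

A: 6×3 + 7×4 + 7×5 + 6×5 + 9×1 = 120
B: 6×1 + 7×3 + 7×3 + 6×3 + 9×2 = 84
C: 6×2 + 7×2 + 7×2 + 6×2 + 9×4 = 88
D: 6×5 + 7×1 + 7×4 + 6×1 + 9×5 = 116
E: 6×4 + 7×5 + 7×1 + 6×4 + 9×3 = 117

A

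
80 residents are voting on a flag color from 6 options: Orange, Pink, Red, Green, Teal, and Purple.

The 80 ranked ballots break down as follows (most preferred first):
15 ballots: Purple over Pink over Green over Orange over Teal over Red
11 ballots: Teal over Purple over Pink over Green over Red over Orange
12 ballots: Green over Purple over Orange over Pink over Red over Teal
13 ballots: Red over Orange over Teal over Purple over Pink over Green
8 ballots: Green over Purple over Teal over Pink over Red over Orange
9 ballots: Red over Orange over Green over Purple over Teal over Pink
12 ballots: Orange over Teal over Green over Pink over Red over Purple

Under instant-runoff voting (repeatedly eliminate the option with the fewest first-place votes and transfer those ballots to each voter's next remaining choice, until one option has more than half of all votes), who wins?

Green

Round 1: Orange 12, Pink 0, Red 22, Green 20, Teal 11, Purple 15. Pink eliminated.
Round 2: Orange 12, Red 22, Green 20, Teal 11, Purple 15. Teal eliminated.
Round 3: Orange 12, Red 22, Green 20, Purple 26. Orange eliminated.
Round 4: Red 22, Green 32, Purple 26. Red eliminated.
Round 5: Green 41, Purple 39. Green has a majority (≥41).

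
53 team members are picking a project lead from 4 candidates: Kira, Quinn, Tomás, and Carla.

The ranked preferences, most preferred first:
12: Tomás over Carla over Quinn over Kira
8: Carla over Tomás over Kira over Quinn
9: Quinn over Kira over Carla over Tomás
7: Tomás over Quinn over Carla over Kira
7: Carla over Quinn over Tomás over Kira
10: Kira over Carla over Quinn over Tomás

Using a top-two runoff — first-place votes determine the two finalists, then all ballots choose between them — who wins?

Round 1 first-place votes: Kira 10, Quinn 9, Tomás 19, Carla 15. Tomás and Carla advance.
Runoff: Tomás is ranked above Carla on 19 ballots, Carla above Tomás on 34.

Carla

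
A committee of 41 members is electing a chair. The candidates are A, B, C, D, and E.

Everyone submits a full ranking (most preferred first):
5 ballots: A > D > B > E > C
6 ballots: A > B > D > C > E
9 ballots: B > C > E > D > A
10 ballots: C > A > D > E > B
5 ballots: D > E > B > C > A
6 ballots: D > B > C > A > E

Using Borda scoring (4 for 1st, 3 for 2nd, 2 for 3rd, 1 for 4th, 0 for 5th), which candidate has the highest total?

A: 5×4 + 6×4 + 9×0 + 10×3 + 5×0 + 6×1 = 80
B: 5×2 + 6×3 + 9×4 + 10×0 + 5×2 + 6×3 = 92
C: 5×0 + 6×1 + 9×3 + 10×4 + 5×1 + 6×2 = 90
D: 5×3 + 6×2 + 9×1 + 10×2 + 5×4 + 6×4 = 100
E: 5×1 + 6×0 + 9×2 + 10×1 + 5×3 + 6×0 = 48

D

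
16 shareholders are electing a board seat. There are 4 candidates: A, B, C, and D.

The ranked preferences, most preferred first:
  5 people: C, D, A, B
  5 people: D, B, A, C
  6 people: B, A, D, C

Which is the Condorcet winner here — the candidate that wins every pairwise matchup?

D

D vs A: 10–6
D vs B: 10–6
D vs C: 11–5
D beats every other candidate.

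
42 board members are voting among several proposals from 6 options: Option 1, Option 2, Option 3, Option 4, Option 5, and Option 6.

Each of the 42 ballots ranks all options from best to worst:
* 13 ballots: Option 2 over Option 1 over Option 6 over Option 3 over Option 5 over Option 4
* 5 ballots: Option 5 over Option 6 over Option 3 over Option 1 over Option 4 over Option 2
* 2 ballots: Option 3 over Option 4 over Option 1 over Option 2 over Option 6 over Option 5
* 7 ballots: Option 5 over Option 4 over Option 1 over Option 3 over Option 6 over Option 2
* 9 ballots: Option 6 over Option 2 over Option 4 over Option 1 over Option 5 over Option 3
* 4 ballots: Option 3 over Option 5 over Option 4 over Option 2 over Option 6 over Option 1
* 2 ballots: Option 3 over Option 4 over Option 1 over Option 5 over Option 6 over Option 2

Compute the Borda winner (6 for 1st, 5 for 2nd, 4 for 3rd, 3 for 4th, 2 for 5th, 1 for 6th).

Option 6

Option 1: 13×5 + 5×3 + 2×4 + 7×4 + 9×3 + 4×1 + 2×4 = 155
Option 2: 13×6 + 5×1 + 2×3 + 7×1 + 9×5 + 4×3 + 2×1 = 155
Option 3: 13×3 + 5×4 + 2×6 + 7×3 + 9×1 + 4×6 + 2×6 = 137
Option 4: 13×1 + 5×2 + 2×5 + 7×5 + 9×4 + 4×4 + 2×5 = 130
Option 5: 13×2 + 5×6 + 2×1 + 7×6 + 9×2 + 4×5 + 2×3 = 144
Option 6: 13×4 + 5×5 + 2×2 + 7×2 + 9×6 + 4×2 + 2×2 = 161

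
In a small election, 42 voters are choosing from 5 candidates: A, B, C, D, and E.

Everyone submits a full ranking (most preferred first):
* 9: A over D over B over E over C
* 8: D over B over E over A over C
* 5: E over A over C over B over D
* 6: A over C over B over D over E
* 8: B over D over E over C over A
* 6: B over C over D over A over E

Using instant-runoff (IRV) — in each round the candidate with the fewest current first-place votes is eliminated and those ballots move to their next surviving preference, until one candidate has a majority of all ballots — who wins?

Round 1: A 15, B 14, C 0, D 8, E 5. C eliminated.
Round 2: A 15, B 14, D 8, E 5. E eliminated.
Round 3: A 20, B 14, D 8. D eliminated.
Round 4: A 20, B 22. B has a majority (≥22).

B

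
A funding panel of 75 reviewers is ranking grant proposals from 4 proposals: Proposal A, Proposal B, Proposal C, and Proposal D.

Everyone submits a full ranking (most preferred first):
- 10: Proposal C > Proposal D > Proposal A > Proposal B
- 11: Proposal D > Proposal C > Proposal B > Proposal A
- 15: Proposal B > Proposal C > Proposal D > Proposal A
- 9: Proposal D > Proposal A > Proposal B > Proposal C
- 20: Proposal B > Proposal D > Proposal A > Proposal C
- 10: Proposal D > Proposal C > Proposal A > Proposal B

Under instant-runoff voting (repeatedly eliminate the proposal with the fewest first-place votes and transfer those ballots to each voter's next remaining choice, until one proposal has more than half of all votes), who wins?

Round 1: Proposal A 0, Proposal B 35, Proposal C 10, Proposal D 30. Proposal A eliminated.
Round 2: Proposal B 35, Proposal C 10, Proposal D 30. Proposal C eliminated.
Round 3: Proposal B 35, Proposal D 40. Proposal D has a majority (≥38).

Proposal D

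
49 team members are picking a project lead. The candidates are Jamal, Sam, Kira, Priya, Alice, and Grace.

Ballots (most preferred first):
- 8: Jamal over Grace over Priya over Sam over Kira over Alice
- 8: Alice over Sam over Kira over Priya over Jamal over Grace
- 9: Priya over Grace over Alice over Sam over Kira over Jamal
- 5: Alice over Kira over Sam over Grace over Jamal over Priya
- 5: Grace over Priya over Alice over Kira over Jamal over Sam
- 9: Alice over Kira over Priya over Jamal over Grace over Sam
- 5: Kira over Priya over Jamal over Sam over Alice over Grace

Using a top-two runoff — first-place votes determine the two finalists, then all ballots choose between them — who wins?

Priya

Round 1 first-place votes: Jamal 8, Sam 0, Kira 5, Priya 9, Alice 22, Grace 5. Alice and Priya advance.
Runoff: Alice is ranked above Priya on 22 ballots, Priya above Alice on 27.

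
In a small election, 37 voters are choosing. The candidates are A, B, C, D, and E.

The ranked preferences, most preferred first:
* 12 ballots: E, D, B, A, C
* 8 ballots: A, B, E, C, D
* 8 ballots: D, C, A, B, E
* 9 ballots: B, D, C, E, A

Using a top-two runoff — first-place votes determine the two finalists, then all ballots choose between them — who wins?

B

Round 1 first-place votes: A 8, B 9, C 0, D 8, E 12. E and B advance.
Runoff: E is ranked above B on 12 ballots, B above E on 25.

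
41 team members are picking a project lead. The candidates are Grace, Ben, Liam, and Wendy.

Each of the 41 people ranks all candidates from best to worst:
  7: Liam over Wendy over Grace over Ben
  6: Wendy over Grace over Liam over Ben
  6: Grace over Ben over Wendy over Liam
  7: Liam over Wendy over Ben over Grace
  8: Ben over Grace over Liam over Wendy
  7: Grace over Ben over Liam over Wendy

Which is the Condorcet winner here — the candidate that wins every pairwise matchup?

Grace

Grace vs Ben: 26–15
Grace vs Liam: 27–14
Grace vs Wendy: 21–20
Grace beats every other candidate.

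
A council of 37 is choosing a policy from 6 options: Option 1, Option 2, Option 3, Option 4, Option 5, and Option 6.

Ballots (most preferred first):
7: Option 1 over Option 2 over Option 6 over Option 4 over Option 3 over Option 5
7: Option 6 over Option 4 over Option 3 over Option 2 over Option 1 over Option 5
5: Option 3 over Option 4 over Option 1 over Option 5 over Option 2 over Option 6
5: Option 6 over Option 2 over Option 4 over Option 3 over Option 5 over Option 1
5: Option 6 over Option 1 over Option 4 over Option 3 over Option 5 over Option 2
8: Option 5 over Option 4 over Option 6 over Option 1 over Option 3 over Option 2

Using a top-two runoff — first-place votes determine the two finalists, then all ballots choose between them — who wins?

Round 1 first-place votes: Option 1 7, Option 2 0, Option 3 5, Option 4 0, Option 5 8, Option 6 17. Option 6 and Option 5 advance.
Runoff: Option 6 is ranked above Option 5 on 24 ballots, Option 5 above Option 6 on 13.

Option 6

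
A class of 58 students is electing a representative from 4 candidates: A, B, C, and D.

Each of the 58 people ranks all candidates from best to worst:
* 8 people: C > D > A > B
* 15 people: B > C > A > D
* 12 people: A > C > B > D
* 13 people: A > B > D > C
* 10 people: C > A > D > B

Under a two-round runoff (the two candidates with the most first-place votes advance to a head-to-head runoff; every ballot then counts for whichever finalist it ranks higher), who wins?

Round 1 first-place votes: A 25, B 15, C 18, D 0. A and C advance.
Runoff: A is ranked above C on 25 ballots, C above A on 33.

C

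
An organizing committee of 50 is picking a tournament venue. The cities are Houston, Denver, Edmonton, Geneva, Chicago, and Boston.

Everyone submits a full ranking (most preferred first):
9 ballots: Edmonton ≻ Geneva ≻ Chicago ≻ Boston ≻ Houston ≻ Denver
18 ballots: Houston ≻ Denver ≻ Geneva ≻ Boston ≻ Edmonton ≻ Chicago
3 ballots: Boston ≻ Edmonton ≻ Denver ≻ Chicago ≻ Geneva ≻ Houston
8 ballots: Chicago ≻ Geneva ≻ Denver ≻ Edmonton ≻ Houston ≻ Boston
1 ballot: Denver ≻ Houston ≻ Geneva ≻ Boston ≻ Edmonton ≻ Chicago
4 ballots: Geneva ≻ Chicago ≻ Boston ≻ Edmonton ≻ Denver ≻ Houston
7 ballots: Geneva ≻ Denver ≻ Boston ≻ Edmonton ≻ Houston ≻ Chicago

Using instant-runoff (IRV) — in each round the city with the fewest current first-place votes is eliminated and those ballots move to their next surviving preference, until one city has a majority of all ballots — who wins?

Round 1: Houston 18, Denver 1, Edmonton 9, Geneva 11, Chicago 8, Boston 3. Denver eliminated.
Round 2: Houston 19, Edmonton 9, Geneva 11, Chicago 8, Boston 3. Boston eliminated.
Round 3: Houston 19, Edmonton 12, Geneva 11, Chicago 8. Chicago eliminated.
Round 4: Houston 19, Edmonton 12, Geneva 19. Edmonton eliminated.
Round 5: Houston 19, Geneva 31. Geneva has a majority (≥26).

Geneva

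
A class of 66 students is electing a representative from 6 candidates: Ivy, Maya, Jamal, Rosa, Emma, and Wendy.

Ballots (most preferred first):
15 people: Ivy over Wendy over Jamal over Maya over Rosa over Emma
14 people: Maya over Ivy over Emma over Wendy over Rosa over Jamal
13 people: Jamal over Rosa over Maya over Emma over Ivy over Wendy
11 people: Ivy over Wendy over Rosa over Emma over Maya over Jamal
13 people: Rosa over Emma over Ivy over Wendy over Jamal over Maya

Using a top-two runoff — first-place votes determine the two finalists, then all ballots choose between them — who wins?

Round 1 first-place votes: Ivy 26, Maya 14, Jamal 13, Rosa 13, Emma 0, Wendy 0. Ivy and Maya advance.
Runoff: Ivy is ranked above Maya on 39 ballots, Maya above Ivy on 27.

Ivy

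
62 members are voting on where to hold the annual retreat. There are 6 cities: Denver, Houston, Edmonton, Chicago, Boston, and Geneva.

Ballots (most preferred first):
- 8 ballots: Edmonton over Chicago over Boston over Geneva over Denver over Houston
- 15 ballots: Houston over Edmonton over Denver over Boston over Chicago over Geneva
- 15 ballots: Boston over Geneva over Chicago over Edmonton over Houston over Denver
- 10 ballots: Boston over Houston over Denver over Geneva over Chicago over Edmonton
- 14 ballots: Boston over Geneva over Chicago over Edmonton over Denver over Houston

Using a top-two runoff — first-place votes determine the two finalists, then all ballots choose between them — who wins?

Round 1 first-place votes: Denver 0, Houston 15, Edmonton 8, Chicago 0, Boston 39, Geneva 0. Boston and Houston advance.
Runoff: Boston is ranked above Houston on 47 ballots, Houston above Boston on 15.

Boston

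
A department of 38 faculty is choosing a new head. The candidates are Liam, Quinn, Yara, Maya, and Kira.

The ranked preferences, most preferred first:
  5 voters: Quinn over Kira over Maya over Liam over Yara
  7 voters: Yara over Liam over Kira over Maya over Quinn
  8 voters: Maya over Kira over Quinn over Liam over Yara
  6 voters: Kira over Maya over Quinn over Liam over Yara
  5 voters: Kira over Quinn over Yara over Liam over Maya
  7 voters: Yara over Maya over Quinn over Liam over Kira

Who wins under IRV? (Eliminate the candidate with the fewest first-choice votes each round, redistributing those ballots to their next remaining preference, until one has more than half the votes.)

Kira

Round 1: Liam 0, Quinn 5, Yara 14, Maya 8, Kira 11. Liam eliminated.
Round 2: Quinn 5, Yara 14, Maya 8, Kira 11. Quinn eliminated.
Round 3: Yara 14, Maya 8, Kira 16. Maya eliminated.
Round 4: Yara 14, Kira 24. Kira has a majority (≥20).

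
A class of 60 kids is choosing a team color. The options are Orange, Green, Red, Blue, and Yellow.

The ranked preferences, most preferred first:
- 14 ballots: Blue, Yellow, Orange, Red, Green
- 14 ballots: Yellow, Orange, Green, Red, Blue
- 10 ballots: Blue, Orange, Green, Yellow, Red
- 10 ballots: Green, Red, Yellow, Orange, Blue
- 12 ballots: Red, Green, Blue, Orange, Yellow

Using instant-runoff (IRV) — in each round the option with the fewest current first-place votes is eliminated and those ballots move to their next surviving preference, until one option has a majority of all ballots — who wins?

Round 1: Orange 0, Green 10, Red 12, Blue 24, Yellow 14. Orange eliminated.
Round 2: Green 10, Red 12, Blue 24, Yellow 14. Green eliminated.
Round 3: Red 22, Blue 24, Yellow 14. Yellow eliminated.
Round 4: Red 36, Blue 24. Red has a majority (≥31).

Red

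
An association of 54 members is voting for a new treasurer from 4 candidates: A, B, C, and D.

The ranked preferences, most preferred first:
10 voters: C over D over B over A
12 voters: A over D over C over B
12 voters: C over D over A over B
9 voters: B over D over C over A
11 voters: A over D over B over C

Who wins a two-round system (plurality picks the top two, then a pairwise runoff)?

C

Round 1 first-place votes: A 23, B 9, C 22, D 0. A and C advance.
Runoff: A is ranked above C on 23 ballots, C above A on 31.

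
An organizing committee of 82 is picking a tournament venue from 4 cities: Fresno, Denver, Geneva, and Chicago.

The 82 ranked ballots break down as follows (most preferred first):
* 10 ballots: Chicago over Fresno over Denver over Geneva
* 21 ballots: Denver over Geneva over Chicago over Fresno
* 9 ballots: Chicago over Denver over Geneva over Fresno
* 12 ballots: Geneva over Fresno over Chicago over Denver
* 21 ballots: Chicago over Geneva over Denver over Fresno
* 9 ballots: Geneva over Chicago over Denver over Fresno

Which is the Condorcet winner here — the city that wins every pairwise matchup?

Geneva vs Fresno: 72–10
Geneva vs Denver: 42–40
Geneva vs Chicago: 42–40
Geneva beats every other city.

Geneva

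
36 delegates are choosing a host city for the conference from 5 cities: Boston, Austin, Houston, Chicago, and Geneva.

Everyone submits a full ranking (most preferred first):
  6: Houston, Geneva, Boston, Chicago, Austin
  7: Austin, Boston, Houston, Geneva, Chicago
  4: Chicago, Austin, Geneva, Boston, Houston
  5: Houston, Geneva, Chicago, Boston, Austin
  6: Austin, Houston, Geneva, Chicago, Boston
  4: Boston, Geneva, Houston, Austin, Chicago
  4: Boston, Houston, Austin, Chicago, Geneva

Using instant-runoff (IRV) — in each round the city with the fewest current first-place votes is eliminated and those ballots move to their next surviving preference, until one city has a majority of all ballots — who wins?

Round 1: Boston 8, Austin 13, Houston 11, Chicago 4, Geneva 0. Geneva eliminated.
Round 2: Boston 8, Austin 13, Houston 11, Chicago 4. Chicago eliminated.
Round 3: Boston 8, Austin 17, Houston 11. Boston eliminated.
Round 4: Austin 17, Houston 19. Houston has a majority (≥19).

Houston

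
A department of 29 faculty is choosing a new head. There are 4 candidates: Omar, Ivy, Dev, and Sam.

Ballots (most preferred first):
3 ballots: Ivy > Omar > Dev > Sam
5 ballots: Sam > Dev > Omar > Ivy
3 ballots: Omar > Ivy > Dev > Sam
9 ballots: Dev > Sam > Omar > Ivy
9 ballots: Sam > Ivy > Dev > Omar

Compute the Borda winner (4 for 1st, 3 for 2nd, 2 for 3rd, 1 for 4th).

Omar: 3×3 + 5×2 + 3×4 + 9×2 + 9×1 = 58
Ivy: 3×4 + 5×1 + 3×3 + 9×1 + 9×3 = 62
Dev: 3×2 + 5×3 + 3×2 + 9×4 + 9×2 = 81
Sam: 3×1 + 5×4 + 3×1 + 9×3 + 9×4 = 89

Sam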